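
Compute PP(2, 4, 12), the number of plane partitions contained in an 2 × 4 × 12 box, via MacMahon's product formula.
PP(2, 4, 12) = 866320

Evaluate the triple product over i = 1..2, j = 1..4, k = 1..12. The factors are (2/1) · (3/2) · (4/3) · (5/4) · (6/5) · (7/6) · (8/7) · (9/8) · … (96 factors total). The numerators and denominators telescope so the product is an integer; carrying out the multiplication exactly gives PP(2, 4, 12) = 866320.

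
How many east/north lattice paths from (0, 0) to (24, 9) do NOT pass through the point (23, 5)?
Number of paths = 38075700

Total paths from (0, 0) to (24, 9): C(33, 24) = 38567100. Paths through (23, 5): (paths (0, 0) → (23, 5)) × (paths (23, 5) → (24, 9)) = C(28, 23) · C(5, 1) = 98280 · 5 = 491400. Avoidance count = 38567100 − 491400 = 38075700.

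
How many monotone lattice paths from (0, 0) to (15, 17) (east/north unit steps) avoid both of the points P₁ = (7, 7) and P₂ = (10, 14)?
Number of paths = 328777968

Inclusion–exclusion. Total paths: C(32, 15) = 565722720. Through P₁: C(14, 7)·C(18, 8) = 150177456. Through P₂: C(24, 10)·C(8, 5) = 109830336. Since P₁ is strictly southwest of P₂, a monotone path through both must visit P₁ then P₂; paths through both = C(14, 7)·C(10, 3)·C(8, 5) = 23063040. Avoid both = 565722720 − 150177456 − 109830336 + 23063040 = 328777968.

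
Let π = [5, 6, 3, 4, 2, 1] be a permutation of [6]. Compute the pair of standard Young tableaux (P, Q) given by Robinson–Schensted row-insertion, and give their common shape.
P = [1, 4] / [2, 6] / [3] / [5];  Q = [1, 2] / [3, 4] / [5] / [6];  common shape = (2, 2, 1, 1)

Row-insert the values π_1, π_2, … into P one at a time, bumping the leftmost entry strictly greater than the inserted value down to the next row. The recording tableau Q records, in position (i, j), the step at which that cell was added to P.
  Insert 5 (step 1): P = [5];  Q = [1]
  Insert 6 (step 2): P = [5, 6];  Q = [1, 2]
  Insert 3 (step 3): P = [3, 6] / [5];  Q = [1, 2] / [3]
  Insert 4 (step 4): P = [3, 4] / [5, 6];  Q = [1, 2] / [3, 4]
  Insert 2 (step 5): P = [2, 4] / [3, 6] / [5];  Q = [1, 2] / [3, 4] / [5]
  Insert 1 (step 6): P = [1, 4] / [2, 6] / [3] / [5];  Q = [1, 2] / [3, 4] / [5] / [6]
Final shape: (2, 2, 1, 1).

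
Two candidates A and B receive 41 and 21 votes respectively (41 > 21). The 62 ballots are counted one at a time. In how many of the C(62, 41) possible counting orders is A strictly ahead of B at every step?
Strict-lead orderings = 5939663527389900

Total orderings of the 62 votes with 41 for A: C(62, 41) = 18412956934908690. By the Bertrand ballot formula (Cycle Lemma / reflection principle), the number of orderings in which A is strictly ahead of B throughout is (p − q)/(p + q) · C(p + q, p) = (41 − 21)/(41 + 21) · 18412956934908690 = 5939663527389900.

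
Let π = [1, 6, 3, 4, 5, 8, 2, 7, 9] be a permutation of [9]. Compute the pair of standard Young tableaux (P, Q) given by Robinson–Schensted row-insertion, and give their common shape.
P = [1, 2, 4, 5, 7, 9] / [3, 8] / [6];  Q = [1, 2, 4, 5, 6, 9] / [3, 8] / [7];  common shape = (6, 2, 1)

Row-insert the values π_1, π_2, … into P one at a time, bumping the leftmost entry strictly greater than the inserted value down to the next row. The recording tableau Q records, in position (i, j), the step at which that cell was added to P.
  Insert 1 (step 1): P = [1];  Q = [1]
  Insert 6 (step 2): P = [1, 6];  Q = [1, 2]
  Insert 3 (step 3): P = [1, 3] / [6];  Q = [1, 2] / [3]
  Insert 4 (step 4): P = [1, 3, 4] / [6];  Q = [1, 2, 4] / [3]
  Insert 5 (step 5): P = [1, 3, 4, 5] / [6];  Q = [1, 2, 4, 5] / [3]
  Insert 8 (step 6): P = [1, 3, 4, 5, 8] / [6];  Q = [1, 2, 4, 5, 6] / [3]
  Insert 2 (step 7): P = [1, 2, 4, 5, 8] / [3] / [6];  Q = [1, 2, 4, 5, 6] / [3] / [7]
  Insert 7 (step 8): P = [1, 2, 4, 5, 7] / [3, 8] / [6];  Q = [1, 2, 4, 5, 6] / [3, 8] / [7]
  Insert 9 (step 9): P = [1, 2, 4, 5, 7, 9] / [3, 8] / [6];  Q = [1, 2, 4, 5, 6, 9] / [3, 8] / [7]
Final shape: (6, 2, 1).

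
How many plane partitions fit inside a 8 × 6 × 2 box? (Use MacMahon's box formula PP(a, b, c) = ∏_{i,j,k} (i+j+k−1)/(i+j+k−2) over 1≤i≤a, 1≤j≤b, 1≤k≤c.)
PP(8, 6, 2) = 2147145

Evaluate the triple product over i = 1..8, j = 1..6, k = 1..2. The factors are (2/1) · (3/2) · (3/2) · (4/3) · (4/3) · (5/4) · (5/4) · (6/5) · … (96 factors total). The numerators and denominators telescope so the product is an integer; carrying out the multiplication exactly gives PP(8, 6, 2) = 2147145.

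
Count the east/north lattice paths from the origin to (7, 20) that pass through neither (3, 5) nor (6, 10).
Number of paths = 617382

Inclusion–exclusion. Total paths: C(27, 7) = 888030. Through P₁: C(8, 3)·C(19, 4) = 217056. Through P₂: C(16, 6)·C(11, 1) = 88088. Since P₁ is strictly southwest of P₂, a monotone path through both must visit P₁ then P₂; paths through both = C(8, 3)·C(8, 3)·C(11, 1) = 34496. Avoid both = 888030 − 217056 − 88088 + 34496 = 617382.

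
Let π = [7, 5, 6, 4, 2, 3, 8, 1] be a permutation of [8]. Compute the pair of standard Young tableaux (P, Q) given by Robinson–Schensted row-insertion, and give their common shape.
P = [1, 3, 8] / [2, 6] / [4] / [5] / [7];  Q = [1, 3, 7] / [2, 6] / [4] / [5] / [8];  common shape = (3, 2, 1, 1, 1)

Row-insert the values π_1, π_2, … into P one at a time, bumping the leftmost entry strictly greater than the inserted value down to the next row. The recording tableau Q records, in position (i, j), the step at which that cell was added to P.
  Insert 7 (step 1): P = [7];  Q = [1]
  Insert 5 (step 2): P = [5] / [7];  Q = [1] / [2]
  Insert 6 (step 3): P = [5, 6] / [7];  Q = [1, 3] / [2]
  Insert 4 (step 4): P = [4, 6] / [5] / [7];  Q = [1, 3] / [2] / [4]
  Insert 2 (step 5): P = [2, 6] / [4] / [5] / [7];  Q = [1, 3] / [2] / [4] / [5]
  Insert 3 (step 6): P = [2, 3] / [4, 6] / [5] / [7];  Q = [1, 3] / [2, 6] / [4] / [5]
  Insert 8 (step 7): P = [2, 3, 8] / [4, 6] / [5] / [7];  Q = [1, 3, 7] / [2, 6] / [4] / [5]
  Insert 1 (step 8): P = [1, 3, 8] / [2, 6] / [4] / [5] / [7];  Q = [1, 3, 7] / [2, 6] / [4] / [5] / [8]
Final shape: (3, 2, 1, 1, 1).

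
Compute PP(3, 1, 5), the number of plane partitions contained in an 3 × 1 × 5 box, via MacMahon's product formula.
PP(3, 1, 5) = 56

Evaluate the triple product over i = 1..3, j = 1..1, k = 1..5. The factors are (2/1) · (3/2) · (4/3) · (5/4) · (6/5) · (3/2) · (4/3) · (5/4) · … (15 factors total). The numerators and denominators telescope so the product is an integer; carrying out the multiplication exactly gives PP(3, 1, 5) = 56.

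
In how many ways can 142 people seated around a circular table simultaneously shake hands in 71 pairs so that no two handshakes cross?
C_71 = 5175569924646105559418940193995065716350

These noncrossing handshakes are counted by the Catalan number C_n = (1/(n + 1)) · C(2n, n). For n = 71: C_71 = (1/72) · C(142, 71) = 372641034574519600278163693967644731577200/72 = 5175569924646105559418940193995065716350.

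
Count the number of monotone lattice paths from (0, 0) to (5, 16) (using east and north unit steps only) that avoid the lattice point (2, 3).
Number of paths = 14749

Total paths from (0, 0) to (5, 16): C(21, 5) = 20349. Paths through (2, 3): (paths (0, 0) → (2, 3)) × (paths (2, 3) → (5, 16)) = C(5, 2) · C(16, 3) = 10 · 560 = 5600. Avoidance count = 20349 − 5600 = 14749.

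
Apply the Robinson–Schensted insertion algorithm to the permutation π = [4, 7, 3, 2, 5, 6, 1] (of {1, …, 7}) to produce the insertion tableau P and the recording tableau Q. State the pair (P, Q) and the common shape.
P = [1, 5, 6] / [2, 7] / [3] / [4];  Q = [1, 2, 6] / [3, 5] / [4] / [7];  common shape = (3, 2, 1, 1)

Row-insert the values π_1, π_2, … into P one at a time, bumping the leftmost entry strictly greater than the inserted value down to the next row. The recording tableau Q records, in position (i, j), the step at which that cell was added to P.
  Insert 4 (step 1): P = [4];  Q = [1]
  Insert 7 (step 2): P = [4, 7];  Q = [1, 2]
  Insert 3 (step 3): P = [3, 7] / [4];  Q = [1, 2] / [3]
  Insert 2 (step 4): P = [2, 7] / [3] / [4];  Q = [1, 2] / [3] / [4]
  Insert 5 (step 5): P = [2, 5] / [3, 7] / [4];  Q = [1, 2] / [3, 5] / [4]
  Insert 6 (step 6): P = [2, 5, 6] / [3, 7] / [4];  Q = [1, 2, 6] / [3, 5] / [4]
  Insert 1 (step 7): P = [1, 5, 6] / [2, 7] / [3] / [4];  Q = [1, 2, 6] / [3, 5] / [4] / [7]
Final shape: (3, 2, 1, 1).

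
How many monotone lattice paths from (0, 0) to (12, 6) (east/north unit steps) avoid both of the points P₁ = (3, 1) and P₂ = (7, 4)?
Number of paths = 6566

Inclusion–exclusion. Total paths: C(18, 12) = 18564. Through P₁: C(4, 3)·C(14, 9) = 8008. Through P₂: C(11, 7)·C(7, 5) = 6930. Since P₁ is strictly southwest of P₂, a monotone path through both must visit P₁ then P₂; paths through both = C(4, 3)·C(7, 4)·C(7, 5) = 2940. Avoid both = 18564 − 8008 − 6930 + 2940 = 6566.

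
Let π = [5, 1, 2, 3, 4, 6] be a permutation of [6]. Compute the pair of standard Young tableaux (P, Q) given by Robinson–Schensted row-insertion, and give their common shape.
P = [1, 2, 3, 4, 6] / [5];  Q = [1, 3, 4, 5, 6] / [2];  common shape = (5, 1)

Row-insert the values π_1, π_2, … into P one at a time, bumping the leftmost entry strictly greater than the inserted value down to the next row. The recording tableau Q records, in position (i, j), the step at which that cell was added to P.
  Insert 5 (step 1): P = [5];  Q = [1]
  Insert 1 (step 2): P = [1] / [5];  Q = [1] / [2]
  Insert 2 (step 3): P = [1, 2] / [5];  Q = [1, 3] / [2]
  Insert 3 (step 4): P = [1, 2, 3] / [5];  Q = [1, 3, 4] / [2]
  Insert 4 (step 5): P = [1, 2, 3, 4] / [5];  Q = [1, 3, 4, 5] / [2]
  Insert 6 (step 6): P = [1, 2, 3, 4, 6] / [5];  Q = [1, 3, 4, 5, 6] / [2]
Final shape: (5, 1).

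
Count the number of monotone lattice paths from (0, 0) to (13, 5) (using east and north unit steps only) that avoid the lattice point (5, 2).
Number of paths = 5103

Total paths from (0, 0) to (13, 5): C(18, 13) = 8568. Paths through (5, 2): (paths (0, 0) → (5, 2)) × (paths (5, 2) → (13, 5)) = C(7, 5) · C(11, 8) = 21 · 165 = 3465. Avoidance count = 8568 − 3465 = 5103.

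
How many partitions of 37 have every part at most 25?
p(37, parts ≤ 25) = 21442

Use the recurrence p(n, m) = p(n, m−1) + p(n−m, m): either the largest part is < m (count p(n, m−1)) or the largest part is exactly m (remove one copy of m, count p(n−m, m)). With p(0, ·) = 1 this gives p(37, parts ≤ 25) = 21442. (By conjugating Young diagrams, this also counts partitions of 37 into at most 25 parts.)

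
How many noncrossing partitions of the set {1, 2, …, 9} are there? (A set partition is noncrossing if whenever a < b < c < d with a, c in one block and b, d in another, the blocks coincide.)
C_9 = 4862

These noncrossing partitions are counted by the Catalan number C_n = (1/(n + 1)) · C(2n, n). For n = 9: C_9 = (1/10) · C(18, 9) = 48620/10 = 4862.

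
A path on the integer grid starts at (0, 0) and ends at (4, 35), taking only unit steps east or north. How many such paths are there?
Number of paths = 82251

A monotone lattice path from (0, 0) to (4, 35) consists of 4 east steps and 35 north steps in some order, so it is determined by which 4 of the 39 steps are east. The count is C(39, 4) = 82251.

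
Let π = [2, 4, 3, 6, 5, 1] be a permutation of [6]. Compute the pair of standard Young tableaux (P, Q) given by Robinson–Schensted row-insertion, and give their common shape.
P = [1, 3, 5] / [2, 6] / [4];  Q = [1, 2, 4] / [3, 5] / [6];  common shape = (3, 2, 1)

Row-insert the values π_1, π_2, … into P one at a time, bumping the leftmost entry strictly greater than the inserted value down to the next row. The recording tableau Q records, in position (i, j), the step at which that cell was added to P.
  Insert 2 (step 1): P = [2];  Q = [1]
  Insert 4 (step 2): P = [2, 4];  Q = [1, 2]
  Insert 3 (step 3): P = [2, 3] / [4];  Q = [1, 2] / [3]
  Insert 6 (step 4): P = [2, 3, 6] / [4];  Q = [1, 2, 4] / [3]
  Insert 5 (step 5): P = [2, 3, 5] / [4, 6];  Q = [1, 2, 4] / [3, 5]
  Insert 1 (step 6): P = [1, 3, 5] / [2, 6] / [4];  Q = [1, 2, 4] / [3, 5] / [6]
Final shape: (3, 2, 1).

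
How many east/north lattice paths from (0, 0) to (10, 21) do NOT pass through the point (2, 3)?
Number of paths = 28729415

Total paths from (0, 0) to (10, 21): C(31, 10) = 44352165. Paths through (2, 3): (paths (0, 0) → (2, 3)) × (paths (2, 3) → (10, 21)) = C(5, 2) · C(26, 8) = 10 · 1562275 = 15622750. Avoidance count = 44352165 − 15622750 = 28729415.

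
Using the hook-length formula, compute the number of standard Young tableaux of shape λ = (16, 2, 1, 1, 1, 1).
# SYT of shape (16, 2, 1, 1, 1, 1) = 266475

Hook-length formula: f^λ = n! / Π hook(c), product over all cells c of the Young diagram. For λ = (16, 2, 1, 1, 1, 1), n = 22 boxes. Hook lengths by row (left-to-right, top-to-bottom): [21, 16, 14, 13, 12, 11, 10, 9, 8, 7, 6, 5, 4, 3, 2, 1]; [6, 1]; [4]; [3]; [2]; [1]. Product of hooks = 4218034441420800. So f^λ = 22! / 4218034441420800 = 1124000727777607680000 / 4218034441420800 = 266475.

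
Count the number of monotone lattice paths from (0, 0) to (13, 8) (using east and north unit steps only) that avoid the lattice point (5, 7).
Number of paths = 196362

Total paths from (0, 0) to (13, 8): C(21, 13) = 203490. Paths through (5, 7): (paths (0, 0) → (5, 7)) × (paths (5, 7) → (13, 8)) = C(12, 5) · C(9, 8) = 792 · 9 = 7128. Avoidance count = 203490 − 7128 = 196362.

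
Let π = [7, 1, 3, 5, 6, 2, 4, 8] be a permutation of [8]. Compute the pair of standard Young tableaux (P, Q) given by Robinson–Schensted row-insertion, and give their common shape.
P = [1, 2, 4, 6, 8] / [3, 5] / [7];  Q = [1, 3, 4, 5, 8] / [2, 7] / [6];  common shape = (5, 2, 1)

Row-insert the values π_1, π_2, … into P one at a time, bumping the leftmost entry strictly greater than the inserted value down to the next row. The recording tableau Q records, in position (i, j), the step at which that cell was added to P.
  Insert 7 (step 1): P = [7];  Q = [1]
  Insert 1 (step 2): P = [1] / [7];  Q = [1] / [2]
  Insert 3 (step 3): P = [1, 3] / [7];  Q = [1, 3] / [2]
  Insert 5 (step 4): P = [1, 3, 5] / [7];  Q = [1, 3, 4] / [2]
  Insert 6 (step 5): P = [1, 3, 5, 6] / [7];  Q = [1, 3, 4, 5] / [2]
  Insert 2 (step 6): P = [1, 2, 5, 6] / [3] / [7];  Q = [1, 3, 4, 5] / [2] / [6]
  Insert 4 (step 7): P = [1, 2, 4, 6] / [3, 5] / [7];  Q = [1, 3, 4, 5] / [2, 7] / [6]
  Insert 8 (step 8): P = [1, 2, 4, 6, 8] / [3, 5] / [7];  Q = [1, 3, 4, 5, 8] / [2, 7] / [6]
Final shape: (5, 2, 1).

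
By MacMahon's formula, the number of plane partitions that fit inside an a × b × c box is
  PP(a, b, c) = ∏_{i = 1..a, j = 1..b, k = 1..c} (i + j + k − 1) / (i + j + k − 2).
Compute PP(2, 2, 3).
PP(2, 2, 3) = 50

Evaluate the triple product over i = 1..2, j = 1..2, k = 1..3. The factors are (2/1) · (3/2) · (4/3) · (3/2) · (4/3) · (5/4) · (3/2) · (4/3) · … (12 factors total). The numerators and denominators telescope so the product is an integer; carrying out the multiplication exactly gives PP(2, 2, 3) = 50.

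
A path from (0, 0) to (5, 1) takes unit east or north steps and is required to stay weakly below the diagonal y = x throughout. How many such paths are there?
Number of paths = 5

By the reflection principle (André's argument), the number of monotone paths to (5, 1) with n ≤ m that never go above y = x is C(6, 5) − C(6, 6) = 6 − 1 = 5.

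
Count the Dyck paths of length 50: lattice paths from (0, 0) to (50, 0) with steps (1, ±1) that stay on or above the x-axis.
C_25 = 4861946401452

These Dyck paths are counted by the Catalan number C_n = (1/(n + 1)) · C(2n, n). For n = 25: C_25 = (1/26) · C(50, 25) = 126410606437752/26 = 4861946401452.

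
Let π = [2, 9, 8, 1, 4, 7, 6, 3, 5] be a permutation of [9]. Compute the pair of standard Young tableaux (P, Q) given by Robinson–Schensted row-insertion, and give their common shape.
P = [1, 3, 5] / [2, 4, 6] / [7] / [8] / [9];  Q = [1, 2, 6] / [3, 5, 9] / [4] / [7] / [8];  common shape = (3, 3, 1, 1, 1)

Row-insert the values π_1, π_2, … into P one at a time, bumping the leftmost entry strictly greater than the inserted value down to the next row. The recording tableau Q records, in position (i, j), the step at which that cell was added to P.
  Insert 2 (step 1): P = [2];  Q = [1]
  Insert 9 (step 2): P = [2, 9];  Q = [1, 2]
  Insert 8 (step 3): P = [2, 8] / [9];  Q = [1, 2] / [3]
  Insert 1 (step 4): P = [1, 8] / [2] / [9];  Q = [1, 2] / [3] / [4]
  Insert 4 (step 5): P = [1, 4] / [2, 8] / [9];  Q = [1, 2] / [3, 5] / [4]
  Insert 7 (step 6): P = [1, 4, 7] / [2, 8] / [9];  Q = [1, 2, 6] / [3, 5] / [4]
  Insert 6 (step 7): P = [1, 4, 6] / [2, 7] / [8] / [9];  Q = [1, 2, 6] / [3, 5] / [4] / [7]
  Insert 3 (step 8): P = [1, 3, 6] / [2, 4] / [7] / [8] / [9];  Q = [1, 2, 6] / [3, 5] / [4] / [7] / [8]
  Insert 5 (step 9): P = [1, 3, 5] / [2, 4, 6] / [7] / [8] / [9];  Q = [1, 2, 6] / [3, 5, 9] / [4] / [7] / [8]
Final shape: (3, 3, 1, 1, 1).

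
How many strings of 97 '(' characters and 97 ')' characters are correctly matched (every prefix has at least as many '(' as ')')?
C_97 = 14657929356129575437016877846657032761712954950899755100

These balanced parentheses are counted by the Catalan number C_n = (1/(n + 1)) · C(2n, n). For n = 97: C_97 = (1/98) · C(194, 97) = 1436477076900698392827654028972389210647869585188175999800/98 = 14657929356129575437016877846657032761712954950899755100.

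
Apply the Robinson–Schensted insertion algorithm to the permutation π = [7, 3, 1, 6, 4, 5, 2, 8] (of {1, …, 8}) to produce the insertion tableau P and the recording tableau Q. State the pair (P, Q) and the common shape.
P = [1, 2, 5, 8] / [3, 4] / [6] / [7];  Q = [1, 4, 6, 8] / [2, 5] / [3] / [7];  common shape = (4, 2, 1, 1)

Row-insert the values π_1, π_2, … into P one at a time, bumping the leftmost entry strictly greater than the inserted value down to the next row. The recording tableau Q records, in position (i, j), the step at which that cell was added to P.
  Insert 7 (step 1): P = [7];  Q = [1]
  Insert 3 (step 2): P = [3] / [7];  Q = [1] / [2]
  Insert 1 (step 3): P = [1] / [3] / [7];  Q = [1] / [2] / [3]
  Insert 6 (step 4): P = [1, 6] / [3] / [7];  Q = [1, 4] / [2] / [3]
  Insert 4 (step 5): P = [1, 4] / [3, 6] / [7];  Q = [1, 4] / [2, 5] / [3]
  Insert 5 (step 6): P = [1, 4, 5] / [3, 6] / [7];  Q = [1, 4, 6] / [2, 5] / [3]
  Insert 2 (step 7): P = [1, 2, 5] / [3, 4] / [6] / [7];  Q = [1, 4, 6] / [2, 5] / [3] / [7]
  Insert 8 (step 8): P = [1, 2, 5, 8] / [3, 4] / [6] / [7];  Q = [1, 4, 6, 8] / [2, 5] / [3] / [7]
Final shape: (4, 2, 1, 1).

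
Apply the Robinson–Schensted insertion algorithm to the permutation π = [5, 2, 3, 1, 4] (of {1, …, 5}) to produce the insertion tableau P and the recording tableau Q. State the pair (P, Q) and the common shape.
P = [1, 3, 4] / [2] / [5];  Q = [1, 3, 5] / [2] / [4];  common shape = (3, 1, 1)

Row-insert the values π_1, π_2, … into P one at a time, bumping the leftmost entry strictly greater than the inserted value down to the next row. The recording tableau Q records, in position (i, j), the step at which that cell was added to P.
  Insert 5 (step 1): P = [5];  Q = [1]
  Insert 2 (step 2): P = [2] / [5];  Q = [1] / [2]
  Insert 3 (step 3): P = [2, 3] / [5];  Q = [1, 3] / [2]
  Insert 1 (step 4): P = [1, 3] / [2] / [5];  Q = [1, 3] / [2] / [4]
  Insert 4 (step 5): P = [1, 3, 4] / [2] / [5];  Q = [1, 3, 5] / [2] / [4]
Final shape: (3, 1, 1).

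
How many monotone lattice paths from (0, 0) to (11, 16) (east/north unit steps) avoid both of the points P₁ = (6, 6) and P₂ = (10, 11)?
Number of paths = 8845371

Inclusion–exclusion. Total paths: C(27, 11) = 13037895. Through P₁: C(12, 6)·C(15, 5) = 2774772. Through P₂: C(21, 10)·C(6, 1) = 2116296. Since P₁ is strictly southwest of P₂, a monotone path through both must visit P₁ then P₂; paths through both = C(12, 6)·C(9, 4)·C(6, 1) = 698544. Avoid both = 13037895 − 2774772 − 2116296 + 698544 = 8845371.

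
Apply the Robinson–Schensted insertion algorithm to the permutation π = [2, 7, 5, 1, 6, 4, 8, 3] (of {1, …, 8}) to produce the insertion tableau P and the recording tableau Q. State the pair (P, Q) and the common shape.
P = [1, 3, 6, 8] / [2, 4] / [5] / [7];  Q = [1, 2, 5, 7] / [3, 6] / [4] / [8];  common shape = (4, 2, 1, 1)

Row-insert the values π_1, π_2, … into P one at a time, bumping the leftmost entry strictly greater than the inserted value down to the next row. The recording tableau Q records, in position (i, j), the step at which that cell was added to P.
  Insert 2 (step 1): P = [2];  Q = [1]
  Insert 7 (step 2): P = [2, 7];  Q = [1, 2]
  Insert 5 (step 3): P = [2, 5] / [7];  Q = [1, 2] / [3]
  Insert 1 (step 4): P = [1, 5] / [2] / [7];  Q = [1, 2] / [3] / [4]
  Insert 6 (step 5): P = [1, 5, 6] / [2] / [7];  Q = [1, 2, 5] / [3] / [4]
  Insert 4 (step 6): P = [1, 4, 6] / [2, 5] / [7];  Q = [1, 2, 5] / [3, 6] / [4]
  Insert 8 (step 7): P = [1, 4, 6, 8] / [2, 5] / [7];  Q = [1, 2, 5, 7] / [3, 6] / [4]
  Insert 3 (step 8): P = [1, 3, 6, 8] / [2, 4] / [5] / [7];  Q = [1, 2, 5, 7] / [3, 6] / [4] / [8]
Final shape: (4, 2, 1, 1).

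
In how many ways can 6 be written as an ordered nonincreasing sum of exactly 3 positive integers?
p(6, 3 parts) = 3

Partitions of n into exactly k parts ↔ partitions of n − k into at most k parts (subtract 1 from each part). For n = 6, k = 3, the partitions are: 4+1+1, 3+2+1, 2+2+2. Count = 3.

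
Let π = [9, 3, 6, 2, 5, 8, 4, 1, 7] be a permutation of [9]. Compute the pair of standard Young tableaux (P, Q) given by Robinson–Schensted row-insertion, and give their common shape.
P = [1, 4, 7] / [2, 5, 8] / [3] / [6] / [9];  Q = [1, 3, 6] / [2, 5, 9] / [4] / [7] / [8];  common shape = (3, 3, 1, 1, 1)

Row-insert the values π_1, π_2, … into P one at a time, bumping the leftmost entry strictly greater than the inserted value down to the next row. The recording tableau Q records, in position (i, j), the step at which that cell was added to P.
  Insert 9 (step 1): P = [9];  Q = [1]
  Insert 3 (step 2): P = [3] / [9];  Q = [1] / [2]
  Insert 6 (step 3): P = [3, 6] / [9];  Q = [1, 3] / [2]
  Insert 2 (step 4): P = [2, 6] / [3] / [9];  Q = [1, 3] / [2] / [4]
  Insert 5 (step 5): P = [2, 5] / [3, 6] / [9];  Q = [1, 3] / [2, 5] / [4]
  Insert 8 (step 6): P = [2, 5, 8] / [3, 6] / [9];  Q = [1, 3, 6] / [2, 5] / [4]
  Insert 4 (step 7): P = [2, 4, 8] / [3, 5] / [6] / [9];  Q = [1, 3, 6] / [2, 5] / [4] / [7]
  Insert 1 (step 8): P = [1, 4, 8] / [2, 5] / [3] / [6] / [9];  Q = [1, 3, 6] / [2, 5] / [4] / [7] / [8]
  Insert 7 (step 9): P = [1, 4, 7] / [2, 5, 8] / [3] / [6] / [9];  Q = [1, 3, 6] / [2, 5, 9] / [4] / [7] / [8]
Final shape: (3, 3, 1, 1, 1).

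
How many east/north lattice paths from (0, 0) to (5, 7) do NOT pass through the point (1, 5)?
Number of paths = 702

Total paths from (0, 0) to (5, 7): C(12, 5) = 792. Paths through (1, 5): (paths (0, 0) → (1, 5)) × (paths (1, 5) → (5, 7)) = C(6, 1) · C(6, 4) = 6 · 15 = 90. Avoidance count = 792 − 90 = 702.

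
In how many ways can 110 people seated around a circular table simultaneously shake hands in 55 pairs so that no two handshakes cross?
C_55 = 1759414616608818870992479875972

These noncrossing handshakes are counted by the Catalan number C_n = (1/(n + 1)) · C(2n, n). For n = 55: C_55 = (1/56) · C(110, 55) = 98527218530093856775578873054432/56 = 1759414616608818870992479875972.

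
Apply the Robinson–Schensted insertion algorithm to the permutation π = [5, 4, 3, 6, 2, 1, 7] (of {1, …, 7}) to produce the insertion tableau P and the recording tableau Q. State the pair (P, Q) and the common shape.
P = [1, 6, 7] / [2] / [3] / [4] / [5];  Q = [1, 4, 7] / [2] / [3] / [5] / [6];  common shape = (3, 1, 1, 1, 1)

Row-insert the values π_1, π_2, … into P one at a time, bumping the leftmost entry strictly greater than the inserted value down to the next row. The recording tableau Q records, in position (i, j), the step at which that cell was added to P.
  Insert 5 (step 1): P = [5];  Q = [1]
  Insert 4 (step 2): P = [4] / [5];  Q = [1] / [2]
  Insert 3 (step 3): P = [3] / [4] / [5];  Q = [1] / [2] / [3]
  Insert 6 (step 4): P = [3, 6] / [4] / [5];  Q = [1, 4] / [2] / [3]
  Insert 2 (step 5): P = [2, 6] / [3] / [4] / [5];  Q = [1, 4] / [2] / [3] / [5]
  Insert 1 (step 6): P = [1, 6] / [2] / [3] / [4] / [5];  Q = [1, 4] / [2] / [3] / [5] / [6]
  Insert 7 (step 7): P = [1, 6, 7] / [2] / [3] / [4] / [5];  Q = [1, 4, 7] / [2] / [3] / [5] / [6]
Final shape: (3, 1, 1, 1, 1).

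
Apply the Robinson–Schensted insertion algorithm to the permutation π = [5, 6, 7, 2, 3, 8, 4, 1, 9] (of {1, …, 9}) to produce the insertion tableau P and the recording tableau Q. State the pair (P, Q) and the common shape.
P = [1, 3, 4, 8, 9] / [2, 6, 7] / [5];  Q = [1, 2, 3, 6, 9] / [4, 5, 7] / [8];  common shape = (5, 3, 1)

Row-insert the values π_1, π_2, … into P one at a time, bumping the leftmost entry strictly greater than the inserted value down to the next row. The recording tableau Q records, in position (i, j), the step at which that cell was added to P.
  Insert 5 (step 1): P = [5];  Q = [1]
  Insert 6 (step 2): P = [5, 6];  Q = [1, 2]
  Insert 7 (step 3): P = [5, 6, 7];  Q = [1, 2, 3]
  Insert 2 (step 4): P = [2, 6, 7] / [5];  Q = [1, 2, 3] / [4]
  Insert 3 (step 5): P = [2, 3, 7] / [5, 6];  Q = [1, 2, 3] / [4, 5]
  Insert 8 (step 6): P = [2, 3, 7, 8] / [5, 6];  Q = [1, 2, 3, 6] / [4, 5]
  Insert 4 (step 7): P = [2, 3, 4, 8] / [5, 6, 7];  Q = [1, 2, 3, 6] / [4, 5, 7]
  Insert 1 (step 8): P = [1, 3, 4, 8] / [2, 6, 7] / [5];  Q = [1, 2, 3, 6] / [4, 5, 7] / [8]
  Insert 9 (step 9): P = [1, 3, 4, 8, 9] / [2, 6, 7] / [5];  Q = [1, 2, 3, 6, 9] / [4, 5, 7] / [8]
Final shape: (5, 3, 1).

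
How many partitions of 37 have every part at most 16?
p(37, parts ≤ 16) = 18928

Use the recurrence p(n, m) = p(n, m−1) + p(n−m, m): either the largest part is < m (count p(n, m−1)) or the largest part is exactly m (remove one copy of m, count p(n−m, m)). With p(0, ·) = 1 this gives p(37, parts ≤ 16) = 18928. (By conjugating Young diagrams, this also counts partitions of 37 into at most 16 parts.)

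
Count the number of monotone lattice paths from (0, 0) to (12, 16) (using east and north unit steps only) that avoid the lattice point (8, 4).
Number of paths = 29520855

Total paths from (0, 0) to (12, 16): C(28, 12) = 30421755. Paths through (8, 4): (paths (0, 0) → (8, 4)) × (paths (8, 4) → (12, 16)) = C(12, 8) · C(16, 4) = 495 · 1820 = 900900. Avoidance count = 30421755 − 900900 = 29520855.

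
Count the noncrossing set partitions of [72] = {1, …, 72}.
C_72 = 20276890389709399862928998568254641025700

These noncrossing partitions are counted by the Catalan number C_n = (1/(n + 1)) · C(2n, n). For n = 72: C_72 = (1/73) · C(144, 72) = 1480212998448786189993816895482588794876100/73 = 20276890389709399862928998568254641025700.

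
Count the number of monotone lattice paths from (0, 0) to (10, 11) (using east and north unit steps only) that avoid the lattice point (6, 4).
Number of paths = 283416

Total paths from (0, 0) to (10, 11): C(21, 10) = 352716. Paths through (6, 4): (paths (0, 0) → (6, 4)) × (paths (6, 4) → (10, 11)) = C(10, 6) · C(11, 4) = 210 · 330 = 69300. Avoidance count = 352716 − 69300 = 283416.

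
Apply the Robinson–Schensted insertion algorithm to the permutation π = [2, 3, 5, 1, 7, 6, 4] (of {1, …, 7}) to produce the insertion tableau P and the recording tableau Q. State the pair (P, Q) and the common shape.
P = [1, 3, 4, 6] / [2, 5] / [7];  Q = [1, 2, 3, 5] / [4, 6] / [7];  common shape = (4, 2, 1)

Row-insert the values π_1, π_2, … into P one at a time, bumping the leftmost entry strictly greater than the inserted value down to the next row. The recording tableau Q records, in position (i, j), the step at which that cell was added to P.
  Insert 2 (step 1): P = [2];  Q = [1]
  Insert 3 (step 2): P = [2, 3];  Q = [1, 2]
  Insert 5 (step 3): P = [2, 3, 5];  Q = [1, 2, 3]
  Insert 1 (step 4): P = [1, 3, 5] / [2];  Q = [1, 2, 3] / [4]
  Insert 7 (step 5): P = [1, 3, 5, 7] / [2];  Q = [1, 2, 3, 5] / [4]
  Insert 6 (step 6): P = [1, 3, 5, 6] / [2, 7];  Q = [1, 2, 3, 5] / [4, 6]
  Insert 4 (step 7): P = [1, 3, 4, 6] / [2, 5] / [7];  Q = [1, 2, 3, 5] / [4, 6] / [7]
Final shape: (4, 2, 1).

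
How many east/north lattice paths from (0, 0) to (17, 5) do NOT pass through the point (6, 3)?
Number of paths = 19782

Total paths from (0, 0) to (17, 5): C(22, 17) = 26334. Paths through (6, 3): (paths (0, 0) → (6, 3)) × (paths (6, 3) → (17, 5)) = C(9, 6) · C(13, 11) = 84 · 78 = 6552. Avoidance count = 26334 − 6552 = 19782.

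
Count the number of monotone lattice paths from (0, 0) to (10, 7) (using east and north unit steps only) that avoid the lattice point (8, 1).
Number of paths = 19196

Total paths from (0, 0) to (10, 7): C(17, 10) = 19448. Paths through (8, 1): (paths (0, 0) → (8, 1)) × (paths (8, 1) → (10, 7)) = C(9, 8) · C(8, 2) = 9 · 28 = 252. Avoidance count = 19448 − 252 = 19196.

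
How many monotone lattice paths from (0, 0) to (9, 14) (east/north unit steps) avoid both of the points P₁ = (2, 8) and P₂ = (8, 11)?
Number of paths = 452762

Inclusion–exclusion. Total paths: C(23, 9) = 817190. Through P₁: C(10, 2)·C(13, 7) = 77220. Through P₂: C(19, 8)·C(4, 1) = 302328. Since P₁ is strictly southwest of P₂, a monotone path through both must visit P₁ then P₂; paths through both = C(10, 2)·C(9, 6)·C(4, 1) = 15120. Avoid both = 817190 − 77220 − 302328 + 15120 = 452762.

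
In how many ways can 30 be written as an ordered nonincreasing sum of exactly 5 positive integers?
p(30, 5 parts) = 377

Partitions of n into exactly k parts are in bijection with partitions of n − k into at most k parts (subtract 1 from each part). So p(30, exactly 5) = p(25, parts ≤ 5). Computing via the recurrence p(m, j) = p(m, j−1) + p(m−j, j) gives 377.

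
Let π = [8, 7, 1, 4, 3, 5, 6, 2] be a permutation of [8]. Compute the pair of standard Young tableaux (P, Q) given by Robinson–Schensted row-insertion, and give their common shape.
P = [1, 2, 5, 6] / [3] / [4] / [7] / [8];  Q = [1, 4, 6, 7] / [2] / [3] / [5] / [8];  common shape = (4, 1, 1, 1, 1)

Row-insert the values π_1, π_2, … into P one at a time, bumping the leftmost entry strictly greater than the inserted value down to the next row. The recording tableau Q records, in position (i, j), the step at which that cell was added to P.
  Insert 8 (step 1): P = [8];  Q = [1]
  Insert 7 (step 2): P = [7] / [8];  Q = [1] / [2]
  Insert 1 (step 3): P = [1] / [7] / [8];  Q = [1] / [2] / [3]
  Insert 4 (step 4): P = [1, 4] / [7] / [8];  Q = [1, 4] / [2] / [3]
  Insert 3 (step 5): P = [1, 3] / [4] / [7] / [8];  Q = [1, 4] / [2] / [3] / [5]
  Insert 5 (step 6): P = [1, 3, 5] / [4] / [7] / [8];  Q = [1, 4, 6] / [2] / [3] / [5]
  Insert 6 (step 7): P = [1, 3, 5, 6] / [4] / [7] / [8];  Q = [1, 4, 6, 7] / [2] / [3] / [5]
  Insert 2 (step 8): P = [1, 2, 5, 6] / [3] / [4] / [7] / [8];  Q = [1, 4, 6, 7] / [2] / [3] / [5] / [8]
Final shape: (4, 1, 1, 1, 1).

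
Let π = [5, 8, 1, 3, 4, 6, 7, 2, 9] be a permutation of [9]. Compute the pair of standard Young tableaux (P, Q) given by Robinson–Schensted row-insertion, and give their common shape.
P = [1, 2, 4, 6, 7, 9] / [3, 8] / [5];  Q = [1, 2, 5, 6, 7, 9] / [3, 4] / [8];  common shape = (6, 2, 1)

Row-insert the values π_1, π_2, … into P one at a time, bumping the leftmost entry strictly greater than the inserted value down to the next row. The recording tableau Q records, in position (i, j), the step at which that cell was added to P.
  Insert 5 (step 1): P = [5];  Q = [1]
  Insert 8 (step 2): P = [5, 8];  Q = [1, 2]
  Insert 1 (step 3): P = [1, 8] / [5];  Q = [1, 2] / [3]
  Insert 3 (step 4): P = [1, 3] / [5, 8];  Q = [1, 2] / [3, 4]
  Insert 4 (step 5): P = [1, 3, 4] / [5, 8];  Q = [1, 2, 5] / [3, 4]
  Insert 6 (step 6): P = [1, 3, 4, 6] / [5, 8];  Q = [1, 2, 5, 6] / [3, 4]
  Insert 7 (step 7): P = [1, 3, 4, 6, 7] / [5, 8];  Q = [1, 2, 5, 6, 7] / [3, 4]
  Insert 2 (step 8): P = [1, 2, 4, 6, 7] / [3, 8] / [5];  Q = [1, 2, 5, 6, 7] / [3, 4] / [8]
  Insert 9 (step 9): P = [1, 2, 4, 6, 7, 9] / [3, 8] / [5];  Q = [1, 2, 5, 6, 7, 9] / [3, 4] / [8]
Final shape: (6, 2, 1).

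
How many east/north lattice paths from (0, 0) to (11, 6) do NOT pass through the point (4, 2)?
Number of paths = 7426

Total paths from (0, 0) to (11, 6): C(17, 11) = 12376. Paths through (4, 2): (paths (0, 0) → (4, 2)) × (paths (4, 2) → (11, 6)) = C(6, 4) · C(11, 7) = 15 · 330 = 4950. Avoidance count = 12376 − 4950 = 7426.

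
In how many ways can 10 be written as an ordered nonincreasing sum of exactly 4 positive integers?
p(10, 4 parts) = 9

Partitions of n into exactly k parts ↔ partitions of n − k into at most k parts (subtract 1 from each part). For n = 10, k = 4, the partitions are: 7+1+1+1, 6+2+1+1, 5+3+1+1, 5+2+2+1, 4+4+1+1, 4+3+2+1, 4+2+2+2, 3+3+3+1, 3+3+2+2. Count = 9.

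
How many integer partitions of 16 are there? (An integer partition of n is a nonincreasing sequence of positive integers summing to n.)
p(16) = 231

Compute p(n) via the recurrence p(n, m) = p(n, m−1) + p(n−m, m), where p(n, m) counts partitions of n with all parts ≤ m and p(n) = p(n, n). The base cases are p(0, m) = 1 and p(n, 0) = 0 for n > 0. Filling the table yields p(16) = 231. (Euler's pentagonal recurrence is an alternative.)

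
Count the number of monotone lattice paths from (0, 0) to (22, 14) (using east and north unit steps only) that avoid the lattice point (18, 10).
Number of paths = 2877679500

Total paths from (0, 0) to (22, 14): C(36, 22) = 3796297200. Paths through (18, 10): (paths (0, 0) → (18, 10)) × (paths (18, 10) → (22, 14)) = C(28, 18) · C(8, 4) = 13123110 · 70 = 918617700. Avoidance count = 3796297200 − 918617700 = 2877679500.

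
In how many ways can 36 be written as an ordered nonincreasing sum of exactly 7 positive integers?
p(36, 7 parts) = 1579

Partitions of n into exactly k parts are in bijection with partitions of n − k into at most k parts (subtract 1 from each part). So p(36, exactly 7) = p(29, parts ≤ 7). Computing via the recurrence p(m, j) = p(m, j−1) + p(m−j, j) gives 1579.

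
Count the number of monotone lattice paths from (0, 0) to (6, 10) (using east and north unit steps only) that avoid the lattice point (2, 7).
Number of paths = 6748

Total paths from (0, 0) to (6, 10): C(16, 6) = 8008. Paths through (2, 7): (paths (0, 0) → (2, 7)) × (paths (2, 7) → (6, 10)) = C(9, 2) · C(7, 4) = 36 · 35 = 1260. Avoidance count = 8008 − 1260 = 6748.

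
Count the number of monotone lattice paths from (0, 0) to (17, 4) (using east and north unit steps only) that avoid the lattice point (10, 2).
Number of paths = 3609

Total paths from (0, 0) to (17, 4): C(21, 17) = 5985. Paths through (10, 2): (paths (0, 0) → (10, 2)) × (paths (10, 2) → (17, 4)) = C(12, 10) · C(9, 7) = 66 · 36 = 2376. Avoidance count = 5985 − 2376 = 3609.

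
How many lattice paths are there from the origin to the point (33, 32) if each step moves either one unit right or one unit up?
Number of paths = 3609714217008132870

A monotone lattice path from (0, 0) to (33, 32) consists of 33 east steps and 32 north steps in some order, so it is determined by which 33 of the 65 steps are east. The count is C(65, 33) = 3609714217008132870.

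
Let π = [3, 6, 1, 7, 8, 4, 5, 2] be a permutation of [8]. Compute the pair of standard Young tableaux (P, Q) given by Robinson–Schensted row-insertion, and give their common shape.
P = [1, 2, 5, 8] / [3, 4, 7] / [6];  Q = [1, 2, 4, 5] / [3, 6, 7] / [8];  common shape = (4, 3, 1)

Row-insert the values π_1, π_2, … into P one at a time, bumping the leftmost entry strictly greater than the inserted value down to the next row. The recording tableau Q records, in position (i, j), the step at which that cell was added to P.
  Insert 3 (step 1): P = [3];  Q = [1]
  Insert 6 (step 2): P = [3, 6];  Q = [1, 2]
  Insert 1 (step 3): P = [1, 6] / [3];  Q = [1, 2] / [3]
  Insert 7 (step 4): P = [1, 6, 7] / [3];  Q = [1, 2, 4] / [3]
  Insert 8 (step 5): P = [1, 6, 7, 8] / [3];  Q = [1, 2, 4, 5] / [3]
  Insert 4 (step 6): P = [1, 4, 7, 8] / [3, 6];  Q = [1, 2, 4, 5] / [3, 6]
  Insert 5 (step 7): P = [1, 4, 5, 8] / [3, 6, 7];  Q = [1, 2, 4, 5] / [3, 6, 7]
  Insert 2 (step 8): P = [1, 2, 5, 8] / [3, 4, 7] / [6];  Q = [1, 2, 4, 5] / [3, 6, 7] / [8]
Final shape: (4, 3, 1).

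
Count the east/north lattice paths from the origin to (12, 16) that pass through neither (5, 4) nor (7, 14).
Number of paths = 21805623

Inclusion–exclusion. Total paths: C(28, 12) = 30421755. Through P₁: C(9, 5)·C(19, 7) = 6348888. Through P₂: C(21, 7)·C(7, 5) = 2441880. Since P₁ is strictly southwest of P₂, a monotone path through both must visit P₁ then P₂; paths through both = C(9, 5)·C(12, 2)·C(7, 5) = 174636. Avoid both = 30421755 − 6348888 − 2441880 + 174636 = 21805623.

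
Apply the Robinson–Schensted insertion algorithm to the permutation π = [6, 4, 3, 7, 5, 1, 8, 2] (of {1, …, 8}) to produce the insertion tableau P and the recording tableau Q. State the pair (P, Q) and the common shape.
P = [1, 2, 8] / [3, 5] / [4, 7] / [6];  Q = [1, 4, 7] / [2, 5] / [3, 8] / [6];  common shape = (3, 2, 2, 1)

Row-insert the values π_1, π_2, … into P one at a time, bumping the leftmost entry strictly greater than the inserted value down to the next row. The recording tableau Q records, in position (i, j), the step at which that cell was added to P.
  Insert 6 (step 1): P = [6];  Q = [1]
  Insert 4 (step 2): P = [4] / [6];  Q = [1] / [2]
  Insert 3 (step 3): P = [3] / [4] / [6];  Q = [1] / [2] / [3]
  Insert 7 (step 4): P = [3, 7] / [4] / [6];  Q = [1, 4] / [2] / [3]
  Insert 5 (step 5): P = [3, 5] / [4, 7] / [6];  Q = [1, 4] / [2, 5] / [3]
  Insert 1 (step 6): P = [1, 5] / [3, 7] / [4] / [6];  Q = [1, 4] / [2, 5] / [3] / [6]
  Insert 8 (step 7): P = [1, 5, 8] / [3, 7] / [4] / [6];  Q = [1, 4, 7] / [2, 5] / [3] / [6]
  Insert 2 (step 8): P = [1, 2, 8] / [3, 5] / [4, 7] / [6];  Q = [1, 4, 7] / [2, 5] / [3, 8] / [6]
Final shape: (3, 2, 2, 1).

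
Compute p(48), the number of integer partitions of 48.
p(48) = 147273

Compute p(n) via the recurrence p(n, m) = p(n, m−1) + p(n−m, m), where p(n, m) counts partitions of n with all parts ≤ m and p(n) = p(n, n). The base cases are p(0, m) = 1 and p(n, 0) = 0 for n > 0. Filling the table yields p(48) = 147273. (Euler's pentagonal recurrence is an alternative.)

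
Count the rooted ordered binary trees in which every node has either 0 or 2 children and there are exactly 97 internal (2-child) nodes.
C_97 = 14657929356129575437016877846657032761712954950899755100

These full binary trees are counted by the Catalan number C_n = (1/(n + 1)) · C(2n, n). For n = 97: C_97 = (1/98) · C(194, 97) = 1436477076900698392827654028972389210647869585188175999800/98 = 14657929356129575437016877846657032761712954950899755100.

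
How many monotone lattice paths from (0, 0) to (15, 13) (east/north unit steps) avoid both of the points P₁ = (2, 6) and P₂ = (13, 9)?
Number of paths = 27963180

Inclusion–exclusion. Total paths: C(28, 15) = 37442160. Through P₁: C(8, 2)·C(20, 13) = 2170560. Through P₂: C(22, 13)·C(6, 2) = 7461300. Since P₁ is strictly southwest of P₂, a monotone path through both must visit P₁ then P₂; paths through both = C(8, 2)·C(14, 11)·C(6, 2) = 152880. Avoid both = 37442160 − 2170560 − 7461300 + 152880 = 27963180.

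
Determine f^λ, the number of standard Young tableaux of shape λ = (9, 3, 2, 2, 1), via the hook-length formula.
# SYT of shape (9, 3, 2, 2, 1) = 749700

Hook-length formula: f^λ = n! / Π hook(c), product over all cells c of the Young diagram. For λ = (9, 3, 2, 2, 1), n = 17 boxes. Hook lengths by row (left-to-right, top-to-bottom): [13, 11, 8, 6, 5, 4, 3, 2, 1]; [6, 4, 1]; [4, 2]; [3, 1]; [1]. Product of hooks = 474439680. So f^λ = 17! / 474439680 = 355687428096000 / 474439680 = 749700.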